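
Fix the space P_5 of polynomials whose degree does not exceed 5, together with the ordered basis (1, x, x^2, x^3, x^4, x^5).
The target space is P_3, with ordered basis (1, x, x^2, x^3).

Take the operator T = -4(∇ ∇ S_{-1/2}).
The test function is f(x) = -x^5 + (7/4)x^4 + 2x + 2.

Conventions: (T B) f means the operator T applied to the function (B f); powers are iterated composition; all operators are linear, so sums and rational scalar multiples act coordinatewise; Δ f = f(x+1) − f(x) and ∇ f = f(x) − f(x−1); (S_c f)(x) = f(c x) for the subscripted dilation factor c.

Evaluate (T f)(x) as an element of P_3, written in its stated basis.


the result is g(x) = -(5/2)x^3 + (9/4)x^2 + (7/4)x - 19/8

S_{-1/2} f = (1/32)x^5 + (7/64)x^4 - x + 2
∇ S_{-1/2} f = (5/32)x^4 + (1/8)x^3 - (11/32)x^2 + (9/32)x - 69/64
∇ ∇ S_{-1/2} f = (5/8)x^3 - (9/16)x^2 - (7/16)x + 19/32
(-4(∇ ∇ S_{-1/2})) f = -(5/2)x^3 + (9/4)x^2 + (7/4)x - 19/8


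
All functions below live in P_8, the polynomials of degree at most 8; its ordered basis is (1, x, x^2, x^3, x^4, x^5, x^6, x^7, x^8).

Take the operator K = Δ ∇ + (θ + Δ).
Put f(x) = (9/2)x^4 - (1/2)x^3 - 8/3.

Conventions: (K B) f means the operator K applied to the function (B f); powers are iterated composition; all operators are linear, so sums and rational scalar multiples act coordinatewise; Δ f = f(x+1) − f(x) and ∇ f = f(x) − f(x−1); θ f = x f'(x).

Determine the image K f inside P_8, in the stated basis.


the result is g(x) = 18x^4 + (33/2)x^3 + (159/2)x^2 + (27/2)x + 13

∇ f = 18x^3 - (57/2)x^2 + (39/2)x - 5
Δ ∇ f = 54x^2 - 3x + 9
θ f = 18x^4 - (3/2)x^3
Δ f = 18x^3 + (51/2)x^2 + (33/2)x + 4
(θ + Δ) f = 18x^4 + (33/2)x^3 + (51/2)x^2 + (33/2)x + 4
(Δ ∇ + (θ + Δ)) f = 18x^4 + (33/2)x^3 + (159/2)x^2 + (27/2)x + 13


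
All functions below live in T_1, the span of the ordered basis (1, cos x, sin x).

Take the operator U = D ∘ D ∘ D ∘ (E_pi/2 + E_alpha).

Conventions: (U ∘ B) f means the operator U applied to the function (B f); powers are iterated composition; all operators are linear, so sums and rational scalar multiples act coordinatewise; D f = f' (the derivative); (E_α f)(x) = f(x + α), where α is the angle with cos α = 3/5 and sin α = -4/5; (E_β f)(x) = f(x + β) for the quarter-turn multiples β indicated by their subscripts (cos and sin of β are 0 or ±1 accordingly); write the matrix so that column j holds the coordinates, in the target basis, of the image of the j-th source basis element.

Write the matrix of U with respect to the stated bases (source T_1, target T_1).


the matrix is [[0, 0, 0]; [0, 1/5, -3/5]; [0, 3/5, 1/5]] (rows listed top to bottom)

image of 1: 0
image of cos x: (1/5)cos x + (3/5)sin x
image of sin x: -(3/5)cos x + (1/5)sin x
each image's coordinates form column j of the matrix


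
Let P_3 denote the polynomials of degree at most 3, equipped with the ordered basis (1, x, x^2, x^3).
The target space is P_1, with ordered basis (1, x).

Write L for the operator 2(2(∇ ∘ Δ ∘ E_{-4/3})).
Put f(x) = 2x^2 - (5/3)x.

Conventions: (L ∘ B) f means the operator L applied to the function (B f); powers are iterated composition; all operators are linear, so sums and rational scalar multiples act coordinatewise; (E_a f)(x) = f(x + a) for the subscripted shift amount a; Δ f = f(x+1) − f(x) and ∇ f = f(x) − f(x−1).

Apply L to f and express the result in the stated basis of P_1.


E_{-4/3} f = 2x^2 - 7x + 52/9
Δ E_{-4/3} f = 4x - 5
∇ Δ E_{-4/3} f = 4
(2(∇ ∘ Δ ∘ E_{-4/3})) f = 8
(2(2(∇ ∘ Δ ∘ E_{-4/3}))) f = 16

the result is g(x) = 16


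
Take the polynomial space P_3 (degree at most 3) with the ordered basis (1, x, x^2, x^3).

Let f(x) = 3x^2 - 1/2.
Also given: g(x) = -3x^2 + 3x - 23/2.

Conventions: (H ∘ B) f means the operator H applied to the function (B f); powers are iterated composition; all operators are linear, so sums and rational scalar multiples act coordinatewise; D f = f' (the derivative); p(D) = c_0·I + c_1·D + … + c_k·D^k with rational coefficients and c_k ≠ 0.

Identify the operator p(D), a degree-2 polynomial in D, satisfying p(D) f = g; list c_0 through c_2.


c_0 = -1, c_1 = 1/2, c_2 = -2

D^0 f = 3x^2 - 1/2
D^1 f = 6x
D^2 f = 6
matching coefficients of g against c_0 f + c_1 Df + … from the top degree down determines the c_i
solution: c_0 = -1, c_1 = 1/2, c_2 = -2


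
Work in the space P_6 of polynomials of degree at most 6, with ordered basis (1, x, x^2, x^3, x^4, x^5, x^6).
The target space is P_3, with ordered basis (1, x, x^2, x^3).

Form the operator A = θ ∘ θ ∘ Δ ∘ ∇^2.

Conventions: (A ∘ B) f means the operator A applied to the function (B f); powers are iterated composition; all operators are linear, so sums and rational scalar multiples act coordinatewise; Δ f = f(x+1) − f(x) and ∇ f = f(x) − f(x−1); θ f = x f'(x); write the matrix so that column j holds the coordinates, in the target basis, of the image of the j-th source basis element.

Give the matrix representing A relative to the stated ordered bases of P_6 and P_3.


image of 1: 0
image of x: 0
image of x^2: 0
image of x^3: 0
image of x^4: 24x
image of x^5: 240x^2 - 60x
image of x^6: 1080x^3 - 720x^2 + 180x
each image's coordinates form column j of the matrix

the matrix is [[0, 0, 0, 0, 0, 0, 0]; [0, 0, 0, 0, 24, -60, 180]; [0, 0, 0, 0, 0, 240, -720]; [0, 0, 0, 0, 0, 0, 1080]] (rows listed top to bottom)


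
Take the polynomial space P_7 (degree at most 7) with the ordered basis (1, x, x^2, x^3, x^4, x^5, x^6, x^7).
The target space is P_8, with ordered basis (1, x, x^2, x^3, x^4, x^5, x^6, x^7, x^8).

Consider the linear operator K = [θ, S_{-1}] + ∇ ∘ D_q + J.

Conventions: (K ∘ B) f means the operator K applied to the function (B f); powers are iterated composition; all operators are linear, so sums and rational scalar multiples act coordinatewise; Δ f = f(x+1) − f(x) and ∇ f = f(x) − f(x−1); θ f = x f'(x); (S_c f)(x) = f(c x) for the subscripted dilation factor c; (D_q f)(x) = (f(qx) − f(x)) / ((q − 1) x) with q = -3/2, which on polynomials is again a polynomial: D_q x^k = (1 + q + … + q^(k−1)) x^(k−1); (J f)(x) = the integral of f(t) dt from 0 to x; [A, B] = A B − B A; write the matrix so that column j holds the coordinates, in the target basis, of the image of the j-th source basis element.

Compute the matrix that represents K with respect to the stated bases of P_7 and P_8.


image of 1: x
image of x: (1/2)x^2
image of x^2: (1/3)x^3 - 1/2
image of x^3: (1/4)x^4 + (7/2)x - 7/4
image of x^4: (1/5)x^5 - (39/8)x^2 + (39/8)x - 13/8
image of x^5: (1/6)x^6 + (55/4)x^3 - (165/8)x^2 + (55/4)x - 55/16
image of x^6: (1/7)x^7 - (665/32)x^4 + (665/16)x^3 - (665/16)x^2 + (665/32)x - 133/32
image of x^7: (1/8)x^8 + (1389/32)x^5 - (6945/64)x^4 + (2315/16)x^3 - (6945/64)x^2 + (1389/32)x - 463/64
each image's coordinates form column j of the matrix

the matrix is [[0, 0, -1/2, -7/4, -13/8, -55/16, -133/32, -463/64]; [1, 0, 0, 7/2, 39/8, 55/4, 665/32, 1389/32]; [0, 1/2, 0, 0, -39/8, -165/8, -665/16, -6945/64]; [0, 0, 1/3, 0, 0, 55/4, 665/16, 2315/16]; [0, 0, 0, 1/4, 0, 0, -665/32, -6945/64]; [0, 0, 0, 0, 1/5, 0, 0, 1389/32]; [0, 0, 0, 0, 0, 1/6, 0, 0]; [0, 0, 0, 0, 0, 0, 1/7, 0]; [0, 0, 0, 0, 0, 0, 0, 1/8]] (rows listed top to bottom)


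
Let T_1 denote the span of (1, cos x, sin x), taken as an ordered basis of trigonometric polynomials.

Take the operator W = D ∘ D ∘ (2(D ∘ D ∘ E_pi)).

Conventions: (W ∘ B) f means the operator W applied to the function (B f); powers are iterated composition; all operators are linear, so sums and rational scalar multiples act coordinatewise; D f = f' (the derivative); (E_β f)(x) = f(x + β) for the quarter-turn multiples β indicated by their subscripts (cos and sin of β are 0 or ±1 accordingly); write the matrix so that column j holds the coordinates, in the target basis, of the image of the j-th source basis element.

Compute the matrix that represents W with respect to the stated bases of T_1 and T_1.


image of 1: 0
image of cos x: -2cos x
image of sin x: -2sin x
each image's coordinates form column j of the matrix

the matrix is [[0, 0, 0]; [0, -2, 0]; [0, 0, -2]] (rows listed top to bottom)


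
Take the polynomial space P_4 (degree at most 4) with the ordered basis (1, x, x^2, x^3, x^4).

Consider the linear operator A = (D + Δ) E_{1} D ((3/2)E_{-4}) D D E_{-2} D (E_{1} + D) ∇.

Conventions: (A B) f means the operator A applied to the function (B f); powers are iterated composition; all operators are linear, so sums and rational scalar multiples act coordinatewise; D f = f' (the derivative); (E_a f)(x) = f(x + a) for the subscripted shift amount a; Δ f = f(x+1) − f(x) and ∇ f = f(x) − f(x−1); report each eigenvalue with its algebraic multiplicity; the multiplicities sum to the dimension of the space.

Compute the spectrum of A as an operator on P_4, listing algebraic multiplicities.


image of 1: 0
image of x: 0
image of x^2: 0
image of x^3: 0
image of x^4: 0
the matrix is upper triangular; its diagonal is (0, 0, 0, 0, 0)
for a triangular matrix the eigenvalues are the diagonal entries, with algebraic multiplicity their repetition count

λ = 0 (multiplicity 5)


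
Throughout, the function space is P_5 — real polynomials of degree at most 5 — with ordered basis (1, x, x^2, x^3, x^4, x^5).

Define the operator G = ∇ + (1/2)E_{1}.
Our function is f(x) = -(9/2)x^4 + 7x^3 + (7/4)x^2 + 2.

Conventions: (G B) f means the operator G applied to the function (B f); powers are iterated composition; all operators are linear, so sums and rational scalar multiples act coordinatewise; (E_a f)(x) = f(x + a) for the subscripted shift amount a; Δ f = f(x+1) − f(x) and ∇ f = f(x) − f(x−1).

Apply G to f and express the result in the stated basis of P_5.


∇ f = -18x^3 + 48x^2 - (71/2)x + 39/4
E_{1} f = -(9/2)x^4 - 11x^3 - (17/4)x^2 + (13/2)x + 25/4
((1/2)E_{1}) f = -(9/4)x^4 - (11/2)x^3 - (17/8)x^2 + (13/4)x + 25/8
(∇ + (1/2)E_{1}) f = -(9/4)x^4 - (47/2)x^3 + (367/8)x^2 - (129/4)x + 103/8

the image equals g(x) = -(9/4)x^4 - (47/2)x^3 + (367/8)x^2 - (129/4)x + 103/8


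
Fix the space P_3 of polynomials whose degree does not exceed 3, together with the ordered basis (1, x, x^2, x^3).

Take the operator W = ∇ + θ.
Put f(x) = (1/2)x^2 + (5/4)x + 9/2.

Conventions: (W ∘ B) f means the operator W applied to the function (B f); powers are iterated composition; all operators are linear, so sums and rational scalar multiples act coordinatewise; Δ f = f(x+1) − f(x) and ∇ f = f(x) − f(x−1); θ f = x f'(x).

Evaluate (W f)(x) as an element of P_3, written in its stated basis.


∇ f = x + 3/4
θ f = x^2 + (5/4)x
(∇ + θ) f = x^2 + (9/4)x + 3/4

g(x) = x^2 + (9/4)x + 3/4


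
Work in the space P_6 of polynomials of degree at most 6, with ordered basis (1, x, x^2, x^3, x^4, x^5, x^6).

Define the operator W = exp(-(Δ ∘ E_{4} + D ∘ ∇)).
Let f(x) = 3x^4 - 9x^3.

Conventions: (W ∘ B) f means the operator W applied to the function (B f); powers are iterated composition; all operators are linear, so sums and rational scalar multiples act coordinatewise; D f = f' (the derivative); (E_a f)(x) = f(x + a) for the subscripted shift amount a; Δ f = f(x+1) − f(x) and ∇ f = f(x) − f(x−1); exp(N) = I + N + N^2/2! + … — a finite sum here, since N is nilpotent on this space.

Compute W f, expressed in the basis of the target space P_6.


the result is g(x) = 3x^4 - 21x^3 - 153x^2 - 42x + 705

order-1 term: -12x^3 - 171x^2 - 399x - 597
order-2 term: 18x^2 + 369x + 1488
order-3 term: -12x - 189
order-4 term: 3
the series for exp(-(Δ ∘ E_{4} + D ∘ ∇)) f terminates at order 4
exp(-(Δ ∘ E_{4} + D ∘ ∇)) f = 3x^4 - 21x^3 - 153x^2 - 42x + 705


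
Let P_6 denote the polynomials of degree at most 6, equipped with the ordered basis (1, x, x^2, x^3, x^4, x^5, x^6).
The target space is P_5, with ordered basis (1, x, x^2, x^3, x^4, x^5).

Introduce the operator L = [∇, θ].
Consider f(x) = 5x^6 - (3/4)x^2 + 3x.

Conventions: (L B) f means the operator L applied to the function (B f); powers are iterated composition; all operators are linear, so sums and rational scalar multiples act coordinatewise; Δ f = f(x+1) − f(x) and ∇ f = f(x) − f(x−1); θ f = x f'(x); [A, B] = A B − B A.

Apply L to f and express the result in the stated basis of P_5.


the result is g(x) = 30x^5 - 150x^4 + 300x^3 - 300x^2 + (297/2)x - 51/2

θ f = 30x^6 - (3/2)x^2 + 3x
∇ θ f = 180x^5 - 450x^4 + 600x^3 - 450x^2 + 177x - 51/2
∇ f = 30x^5 - 75x^4 + 100x^3 - 75x^2 + (57/2)x - 5/4
θ ∇ f = 150x^5 - 300x^4 + 300x^3 - 150x^2 + (57/2)x
[∇, θ] f = 30x^5 - 150x^4 + 300x^3 - 300x^2 + (297/2)x - 51/2


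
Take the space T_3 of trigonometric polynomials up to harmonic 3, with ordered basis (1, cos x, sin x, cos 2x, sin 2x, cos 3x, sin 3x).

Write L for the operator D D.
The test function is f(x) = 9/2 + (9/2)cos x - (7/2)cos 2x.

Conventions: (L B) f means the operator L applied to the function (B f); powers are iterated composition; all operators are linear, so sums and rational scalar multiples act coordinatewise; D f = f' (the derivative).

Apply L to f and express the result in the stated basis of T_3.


the result is g(x) = -(9/2)cos x + 14cos 2x

D f = -(9/2)sin x + 7sin 2x
D D f = -(9/2)cos x + 14cos 2x


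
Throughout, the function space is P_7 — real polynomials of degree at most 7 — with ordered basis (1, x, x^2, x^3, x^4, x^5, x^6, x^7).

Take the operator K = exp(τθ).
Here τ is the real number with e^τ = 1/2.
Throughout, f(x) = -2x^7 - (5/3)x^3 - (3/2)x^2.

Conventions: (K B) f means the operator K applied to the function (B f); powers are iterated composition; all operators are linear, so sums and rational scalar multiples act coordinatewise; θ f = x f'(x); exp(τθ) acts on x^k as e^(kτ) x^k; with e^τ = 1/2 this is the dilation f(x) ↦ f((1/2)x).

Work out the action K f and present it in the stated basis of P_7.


the result is g(x) = -(1/64)x^7 - (5/24)x^3 - (3/8)x^2

exp(τθ) x^k = e^(kτ) x^k; with e^τ = 1/2 this sends x^k to (1/2)^k x^k
x^2 ↦ 1/4 x^2
x^3 ↦ 1/8 x^3
x^7 ↦ 1/128 x^7
applying this coordinatewise to f: exp(τθ) f = -(1/64)x^7 - (5/24)x^3 - (3/8)x^2


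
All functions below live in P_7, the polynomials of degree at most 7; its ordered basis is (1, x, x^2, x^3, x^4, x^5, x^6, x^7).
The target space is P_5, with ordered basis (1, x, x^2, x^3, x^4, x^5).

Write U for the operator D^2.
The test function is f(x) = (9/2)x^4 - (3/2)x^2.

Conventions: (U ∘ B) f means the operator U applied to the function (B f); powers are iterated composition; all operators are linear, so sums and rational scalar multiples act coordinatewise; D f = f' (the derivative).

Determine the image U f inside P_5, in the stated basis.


D f = 18x^3 - 3x
D D f = 54x^2 - 3

the image equals g(x) = 54x^2 - 3


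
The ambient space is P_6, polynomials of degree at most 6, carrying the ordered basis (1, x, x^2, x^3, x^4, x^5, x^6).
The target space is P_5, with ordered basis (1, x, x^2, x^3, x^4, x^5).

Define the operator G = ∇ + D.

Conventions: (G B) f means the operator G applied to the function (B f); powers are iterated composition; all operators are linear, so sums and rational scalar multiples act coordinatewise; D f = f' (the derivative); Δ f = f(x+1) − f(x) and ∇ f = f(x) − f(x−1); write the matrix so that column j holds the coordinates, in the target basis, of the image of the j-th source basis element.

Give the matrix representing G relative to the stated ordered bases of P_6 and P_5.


image of 1: 0
image of x: 2
image of x^2: 4x - 1
image of x^3: 6x^2 - 3x + 1
image of x^4: 8x^3 - 6x^2 + 4x - 1
image of x^5: 10x^4 - 10x^3 + 10x^2 - 5x + 1
image of x^6: 12x^5 - 15x^4 + 20x^3 - 15x^2 + 6x - 1
each image's coordinates form column j of the matrix

the matrix is [[0, 2, -1, 1, -1, 1, -1]; [0, 0, 4, -3, 4, -5, 6]; [0, 0, 0, 6, -6, 10, -15]; [0, 0, 0, 0, 8, -10, 20]; [0, 0, 0, 0, 0, 10, -15]; [0, 0, 0, 0, 0, 0, 12]] (rows listed top to bottom)


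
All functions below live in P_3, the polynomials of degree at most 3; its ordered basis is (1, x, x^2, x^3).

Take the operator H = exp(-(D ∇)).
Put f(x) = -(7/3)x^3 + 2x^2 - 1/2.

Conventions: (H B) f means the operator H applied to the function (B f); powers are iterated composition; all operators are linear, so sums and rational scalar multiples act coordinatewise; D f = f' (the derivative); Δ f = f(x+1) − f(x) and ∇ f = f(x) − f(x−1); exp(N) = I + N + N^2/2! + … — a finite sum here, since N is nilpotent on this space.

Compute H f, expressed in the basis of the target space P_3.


the image equals g(x) = -(7/3)x^3 + 2x^2 + 14x - 23/2

order-1 term: 14x - 11
the series for exp(-(D ∇)) f terminates at order 1
exp(-(D ∇)) f = -(7/3)x^3 + 2x^2 + 14x - 23/2


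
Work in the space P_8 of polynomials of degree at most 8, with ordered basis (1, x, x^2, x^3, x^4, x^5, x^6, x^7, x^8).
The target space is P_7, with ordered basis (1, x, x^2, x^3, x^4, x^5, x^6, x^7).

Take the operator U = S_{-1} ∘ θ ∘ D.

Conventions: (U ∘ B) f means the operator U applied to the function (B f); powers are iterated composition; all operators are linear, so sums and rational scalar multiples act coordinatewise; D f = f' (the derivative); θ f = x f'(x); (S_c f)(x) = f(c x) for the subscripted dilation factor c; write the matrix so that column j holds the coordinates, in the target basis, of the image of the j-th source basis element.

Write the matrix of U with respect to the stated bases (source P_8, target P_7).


the matrix is [[0, 0, 0, 0, 0, 0, 0, 0, 0]; [0, 0, -2, 0, 0, 0, 0, 0, 0]; [0, 0, 0, 6, 0, 0, 0, 0, 0]; [0, 0, 0, 0, -12, 0, 0, 0, 0]; [0, 0, 0, 0, 0, 20, 0, 0, 0]; [0, 0, 0, 0, 0, 0, -30, 0, 0]; [0, 0, 0, 0, 0, 0, 0, 42, 0]; [0, 0, 0, 0, 0, 0, 0, 0, -56]] (rows listed top to bottom)

image of 1: 0
image of x: 0
image of x^2: -2x
image of x^3: 6x^2
image of x^4: -12x^3
image of x^5: 20x^4
image of x^6: -30x^5
image of x^7: 42x^6
image of x^8: -56x^7
each image's coordinates form column j of the matrix


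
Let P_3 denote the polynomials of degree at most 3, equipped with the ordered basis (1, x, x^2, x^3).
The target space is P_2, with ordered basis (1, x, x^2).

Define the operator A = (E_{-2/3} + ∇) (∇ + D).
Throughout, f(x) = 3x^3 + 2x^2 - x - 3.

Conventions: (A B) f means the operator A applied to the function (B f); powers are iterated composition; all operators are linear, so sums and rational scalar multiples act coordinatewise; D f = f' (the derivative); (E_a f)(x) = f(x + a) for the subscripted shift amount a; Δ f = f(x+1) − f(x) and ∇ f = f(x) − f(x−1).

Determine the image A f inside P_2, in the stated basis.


the image equals g(x) = 18x^2 + 11x - 34/3

∇ f = 9x^2 - 5x
D f = 9x^2 + 4x - 1
(∇ + D) f = 18x^2 - x - 1
E_{-2/3} (∇ + D) f = 18x^2 - 25x + 23/3
∇ (∇ + D) f = 36x - 19
(E_{-2/3} + ∇) (∇ + D) f = 18x^2 + 11x - 34/3


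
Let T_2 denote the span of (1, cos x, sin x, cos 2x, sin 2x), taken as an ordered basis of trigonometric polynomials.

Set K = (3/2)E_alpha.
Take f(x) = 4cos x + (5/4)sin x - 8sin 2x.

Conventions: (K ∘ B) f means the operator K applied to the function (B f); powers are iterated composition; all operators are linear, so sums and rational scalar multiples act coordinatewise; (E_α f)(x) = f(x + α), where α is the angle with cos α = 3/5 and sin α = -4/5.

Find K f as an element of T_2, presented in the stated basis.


the image equals g(x) = (21/10)cos x + (237/40)sin x + (288/25)cos 2x + (84/25)sin 2x

E_alpha f = (7/5)cos x + (79/20)sin x + (192/25)cos 2x + (56/25)sin 2x
((3/2)E_alpha) f = (21/10)cos x + (237/40)sin x + (288/25)cos 2x + (84/25)sin 2x


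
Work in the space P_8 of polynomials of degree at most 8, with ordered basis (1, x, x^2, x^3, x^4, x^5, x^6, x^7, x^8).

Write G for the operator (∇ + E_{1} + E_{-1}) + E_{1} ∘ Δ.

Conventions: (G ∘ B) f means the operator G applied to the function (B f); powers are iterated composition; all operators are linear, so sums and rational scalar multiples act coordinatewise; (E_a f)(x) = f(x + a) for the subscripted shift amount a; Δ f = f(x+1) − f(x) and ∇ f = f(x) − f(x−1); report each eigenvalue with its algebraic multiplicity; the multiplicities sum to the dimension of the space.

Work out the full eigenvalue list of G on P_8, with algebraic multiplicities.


image of 1: 2
image of x: 2x + 2
image of x^2: 2x^2 + 4x + 4
image of x^3: 2x^3 + 6x^2 + 12x + 8
image of x^4: 2x^4 + 8x^3 + 24x^2 + 32x + 16
image of x^5: 2x^5 + 10x^4 + 40x^3 + 80x^2 + 80x + 32
image of x^6: 2x^6 + 12x^5 + 60x^4 + 160x^3 + 240x^2 + 192x + 64
image of x^7: 2x^7 + 14x^6 + 84x^5 + 280x^4 + 560x^3 + 672x^2 + 448x + 128
image of x^8: 2x^8 + 16x^7 + 112x^6 + 448x^5 + 1120x^4 + 1792x^3 + 1792x^2 + 1024x + 256
the matrix is upper triangular; its diagonal is (2, 2, 2, 2, 2, 2, 2, 2, 2)
for a triangular matrix the eigenvalues are the diagonal entries, with algebraic multiplicity their repetition count

λ = 2 (multiplicity 9)


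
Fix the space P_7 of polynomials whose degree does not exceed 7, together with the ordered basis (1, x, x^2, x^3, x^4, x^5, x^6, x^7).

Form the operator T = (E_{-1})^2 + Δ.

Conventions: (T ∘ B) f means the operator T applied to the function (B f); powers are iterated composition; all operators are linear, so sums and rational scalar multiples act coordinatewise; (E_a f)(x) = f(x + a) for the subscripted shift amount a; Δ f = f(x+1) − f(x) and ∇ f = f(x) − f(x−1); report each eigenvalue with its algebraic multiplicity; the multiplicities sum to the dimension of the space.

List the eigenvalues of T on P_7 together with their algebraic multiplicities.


λ = 1 (multiplicity 8)

image of 1: 1
image of x: x - 1
image of x^2: x^2 - 2x + 5
image of x^3: x^3 - 3x^2 + 15x - 7
image of x^4: x^4 - 4x^3 + 30x^2 - 28x + 17
image of x^5: x^5 - 5x^4 + 50x^3 - 70x^2 + 85x - 31
image of x^6: x^6 - 6x^5 + 75x^4 - 140x^3 + 255x^2 - 186x + 65
image of x^7: x^7 - 7x^6 + 105x^5 - 245x^4 + 595x^3 - 651x^2 + 455x - 127
the matrix is upper triangular; its diagonal is (1, 1, 1, 1, 1, 1, 1, 1)
for a triangular matrix the eigenvalues are the diagonal entries, with algebraic multiplicity their repetition count


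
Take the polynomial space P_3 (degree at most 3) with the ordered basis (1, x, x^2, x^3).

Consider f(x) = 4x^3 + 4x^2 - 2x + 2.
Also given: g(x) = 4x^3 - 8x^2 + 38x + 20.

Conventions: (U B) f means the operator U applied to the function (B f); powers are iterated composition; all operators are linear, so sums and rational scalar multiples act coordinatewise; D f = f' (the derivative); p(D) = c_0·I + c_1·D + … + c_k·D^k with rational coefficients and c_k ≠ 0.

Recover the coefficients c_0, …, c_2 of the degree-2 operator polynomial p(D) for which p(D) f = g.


D^0 f = 4x^3 + 4x^2 - 2x + 2
D^1 f = 12x^2 + 8x - 2
D^2 f = 24x + 8
matching coefficients of g against c_0 f + c_1 Df + … from the top degree down determines the c_i
solution: c_0 = 1, c_1 = -1, c_2 = 2

c_0 = 1, c_1 = -1, c_2 = 2


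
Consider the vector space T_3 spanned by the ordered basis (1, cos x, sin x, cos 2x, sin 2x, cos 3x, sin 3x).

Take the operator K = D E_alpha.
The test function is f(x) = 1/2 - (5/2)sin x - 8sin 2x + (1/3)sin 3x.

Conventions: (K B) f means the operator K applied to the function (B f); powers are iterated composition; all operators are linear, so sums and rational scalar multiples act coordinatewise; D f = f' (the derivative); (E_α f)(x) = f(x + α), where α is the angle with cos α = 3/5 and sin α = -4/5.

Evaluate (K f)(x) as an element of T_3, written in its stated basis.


E_alpha f = 1/2 + 2cos x - (3/2)sin x + (192/25)cos 2x + (56/25)sin 2x - (44/375)cos 3x - (39/125)sin 3x
D E_alpha f = -(3/2)cos x - 2sin x + (112/25)cos 2x - (384/25)sin 2x - (117/125)cos 3x + (44/125)sin 3x

g(x) = -(3/2)cos x - 2sin x + (112/25)cos 2x - (384/25)sin 2x - (117/125)cos 3x + (44/125)sin 3x


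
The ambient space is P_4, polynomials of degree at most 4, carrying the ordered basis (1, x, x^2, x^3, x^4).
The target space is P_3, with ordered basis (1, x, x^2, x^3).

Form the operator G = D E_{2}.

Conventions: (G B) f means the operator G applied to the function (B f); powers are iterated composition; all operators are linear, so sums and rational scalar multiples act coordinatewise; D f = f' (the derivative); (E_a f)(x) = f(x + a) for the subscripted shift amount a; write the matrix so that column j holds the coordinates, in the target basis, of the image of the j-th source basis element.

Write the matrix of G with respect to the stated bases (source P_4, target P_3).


image of 1: 0
image of x: 1
image of x^2: 2x + 4
image of x^3: 3x^2 + 12x + 12
image of x^4: 4x^3 + 24x^2 + 48x + 32
each image's coordinates form column j of the matrix

the matrix is [[0, 1, 4, 12, 32]; [0, 0, 2, 12, 48]; [0, 0, 0, 3, 24]; [0, 0, 0, 0, 4]] (rows listed top to bottom)


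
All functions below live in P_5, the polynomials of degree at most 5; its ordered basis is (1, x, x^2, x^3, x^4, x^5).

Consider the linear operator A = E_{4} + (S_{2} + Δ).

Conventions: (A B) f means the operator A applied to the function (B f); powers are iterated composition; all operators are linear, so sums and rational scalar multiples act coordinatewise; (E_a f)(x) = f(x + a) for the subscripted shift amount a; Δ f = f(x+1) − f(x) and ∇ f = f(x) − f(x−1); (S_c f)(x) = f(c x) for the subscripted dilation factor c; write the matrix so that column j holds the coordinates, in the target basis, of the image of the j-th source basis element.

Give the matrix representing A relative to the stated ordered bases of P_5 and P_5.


image of 1: 2
image of x: 3x + 5
image of x^2: 5x^2 + 10x + 17
image of x^3: 9x^3 + 15x^2 + 51x + 65
image of x^4: 17x^4 + 20x^3 + 102x^2 + 260x + 257
image of x^5: 33x^5 + 25x^4 + 170x^3 + 650x^2 + 1285x + 1025
each image's coordinates form column j of the matrix

the matrix is [[2, 5, 17, 65, 257, 1025]; [0, 3, 10, 51, 260, 1285]; [0, 0, 5, 15, 102, 650]; [0, 0, 0, 9, 20, 170]; [0, 0, 0, 0, 17, 25]; [0, 0, 0, 0, 0, 33]] (rows listed top to bottom)


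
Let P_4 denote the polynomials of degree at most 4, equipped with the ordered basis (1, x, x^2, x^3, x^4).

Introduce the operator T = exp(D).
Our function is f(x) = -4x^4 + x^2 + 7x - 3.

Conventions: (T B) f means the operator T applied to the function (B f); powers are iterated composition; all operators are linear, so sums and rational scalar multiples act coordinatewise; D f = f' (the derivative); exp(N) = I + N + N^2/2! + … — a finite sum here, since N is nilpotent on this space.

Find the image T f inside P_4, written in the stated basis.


order-1 term: -16x^3 + 2x + 7
order-2 term: -24x^2 + 1
order-3 term: -16x
order-4 term: -4
the series for exp(D) f terminates at order 4
exp(D) f = -4x^4 - 16x^3 - 23x^2 - 7x + 1

g(x) = -4x^4 - 16x^3 - 23x^2 - 7x + 1


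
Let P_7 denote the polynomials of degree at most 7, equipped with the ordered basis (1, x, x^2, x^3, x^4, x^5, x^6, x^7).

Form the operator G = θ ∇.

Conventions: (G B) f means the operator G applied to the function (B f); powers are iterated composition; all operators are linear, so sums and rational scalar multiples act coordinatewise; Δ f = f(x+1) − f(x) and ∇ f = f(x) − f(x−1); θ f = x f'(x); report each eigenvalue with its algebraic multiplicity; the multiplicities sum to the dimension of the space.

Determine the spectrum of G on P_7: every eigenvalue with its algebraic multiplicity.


λ = 0 (multiplicity 8)

image of 1: 0
image of x: 0
image of x^2: 2x
image of x^3: 6x^2 - 3x
image of x^4: 12x^3 - 12x^2 + 4x
image of x^5: 20x^4 - 30x^3 + 20x^2 - 5x
image of x^6: 30x^5 - 60x^4 + 60x^3 - 30x^2 + 6x
image of x^7: 42x^6 - 105x^5 + 140x^4 - 105x^3 + 42x^2 - 7x
the matrix is upper triangular; its diagonal is (0, 0, 0, 0, 0, 0, 0, 0)
for a triangular matrix the eigenvalues are the diagonal entries, with algebraic multiplicity their repetition count


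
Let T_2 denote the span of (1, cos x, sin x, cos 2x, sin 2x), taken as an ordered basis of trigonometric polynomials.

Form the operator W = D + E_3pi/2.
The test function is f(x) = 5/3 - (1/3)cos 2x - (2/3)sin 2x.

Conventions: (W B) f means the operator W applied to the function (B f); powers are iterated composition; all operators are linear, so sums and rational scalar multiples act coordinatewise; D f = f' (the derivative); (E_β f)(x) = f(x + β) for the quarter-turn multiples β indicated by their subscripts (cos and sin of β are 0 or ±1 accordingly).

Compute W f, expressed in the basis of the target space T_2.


g(x) = 5/3 - cos 2x + (4/3)sin 2x

D f = -(4/3)cos 2x + (2/3)sin 2x
E_3pi/2 f = 5/3 + (1/3)cos 2x + (2/3)sin 2x
(D + E_3pi/2) f = 5/3 - cos 2x + (4/3)sin 2x


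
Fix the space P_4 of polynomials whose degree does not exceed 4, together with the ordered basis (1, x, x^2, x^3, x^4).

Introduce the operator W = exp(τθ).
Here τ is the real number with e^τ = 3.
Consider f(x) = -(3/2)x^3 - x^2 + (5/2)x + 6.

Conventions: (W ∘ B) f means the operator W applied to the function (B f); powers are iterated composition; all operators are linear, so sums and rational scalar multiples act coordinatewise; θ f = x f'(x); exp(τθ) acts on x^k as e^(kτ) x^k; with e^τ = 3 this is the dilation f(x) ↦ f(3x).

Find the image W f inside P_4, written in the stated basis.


the result is g(x) = -(81/2)x^3 - 9x^2 + (15/2)x + 6

exp(τθ) x^k = e^(kτ) x^k; with e^τ = 3 this sends x^k to 3^k x^k
x ↦ 3 x
x^2 ↦ 9 x^2
x^3 ↦ 27 x^3
applying this coordinatewise to f: exp(τθ) f = -(81/2)x^3 - 9x^2 + (15/2)x + 6


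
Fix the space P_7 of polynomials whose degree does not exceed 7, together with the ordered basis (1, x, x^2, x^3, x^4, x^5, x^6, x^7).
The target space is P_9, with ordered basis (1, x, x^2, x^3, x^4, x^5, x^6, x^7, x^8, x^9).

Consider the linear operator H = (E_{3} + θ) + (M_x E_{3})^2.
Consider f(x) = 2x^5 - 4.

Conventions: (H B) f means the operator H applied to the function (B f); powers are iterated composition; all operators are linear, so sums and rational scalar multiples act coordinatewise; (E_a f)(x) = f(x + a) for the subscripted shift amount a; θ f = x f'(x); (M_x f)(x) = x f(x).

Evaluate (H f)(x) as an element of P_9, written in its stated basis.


the image equals g(x) = 2x^7 + 66x^6 + 912x^5 + 6510x^4 + 26100x^3 + 54968x^2 + 47454x + 482

E_{3} f = 2x^5 + 30x^4 + 180x^3 + 540x^2 + 810x + 482
θ f = 10x^5
(E_{3} + θ) f = 12x^5 + 30x^4 + 180x^3 + 540x^2 + 810x + 482
E_{3} f = 2x^5 + 30x^4 + 180x^3 + 540x^2 + 810x + 482
M_x E_{3} f = 2x^6 + 30x^5 + 180x^4 + 540x^3 + 810x^2 + 482x
E_{3} (M_x E_{3}) f = 2x^6 + 66x^5 + 900x^4 + 6480x^3 + 25920x^2 + 54428x + 46644
M_x E_{3} (M_x E_{3}) f = 2x^7 + 66x^6 + 900x^5 + 6480x^4 + 25920x^3 + 54428x^2 + 46644x
((E_{3} + θ) + (M_x E_{3})^2) f = 2x^7 + 66x^6 + 912x^5 + 6510x^4 + 26100x^3 + 54968x^2 + 47454x + 482


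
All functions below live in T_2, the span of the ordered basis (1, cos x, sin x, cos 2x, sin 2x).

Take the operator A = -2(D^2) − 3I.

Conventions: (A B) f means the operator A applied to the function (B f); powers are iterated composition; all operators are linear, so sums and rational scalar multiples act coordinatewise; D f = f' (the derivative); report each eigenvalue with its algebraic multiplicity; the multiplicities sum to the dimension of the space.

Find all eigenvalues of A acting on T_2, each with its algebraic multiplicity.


λ = -3 (multiplicity 1), λ = -1 (multiplicity 2), λ = 5 (multiplicity 2)

image of 1: -3
image of cos x: -cos x
image of sin x: -sin x
image of cos 2x: 5cos 2x
image of sin 2x: 5sin 2x
the matrix is diagonal; its diagonal is (-3, -1, -1, 5, 5)
for a triangular matrix the eigenvalues are the diagonal entries, with algebraic multiplicity their repetition count


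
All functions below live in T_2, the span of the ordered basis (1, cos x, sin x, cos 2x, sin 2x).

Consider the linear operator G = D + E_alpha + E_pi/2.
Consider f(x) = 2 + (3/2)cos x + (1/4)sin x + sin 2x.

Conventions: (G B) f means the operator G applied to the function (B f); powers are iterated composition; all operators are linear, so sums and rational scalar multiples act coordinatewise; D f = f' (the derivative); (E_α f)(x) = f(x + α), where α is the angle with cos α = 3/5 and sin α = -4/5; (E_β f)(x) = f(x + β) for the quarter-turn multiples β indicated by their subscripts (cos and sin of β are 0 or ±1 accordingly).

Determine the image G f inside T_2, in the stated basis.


D f = (1/4)cos x - (3/2)sin x + 2cos 2x
E_alpha f = 2 + (7/10)cos x + (27/20)sin x - (24/25)cos 2x - (7/25)sin 2x
E_pi/2 f = 2 + (1/4)cos x - (3/2)sin x - sin 2x
(D + E_alpha + E_pi/2) f = 4 + (6/5)cos x - (33/20)sin x + (26/25)cos 2x - (32/25)sin 2x

g(x) = 4 + (6/5)cos x - (33/20)sin x + (26/25)cos 2x - (32/25)sin 2x


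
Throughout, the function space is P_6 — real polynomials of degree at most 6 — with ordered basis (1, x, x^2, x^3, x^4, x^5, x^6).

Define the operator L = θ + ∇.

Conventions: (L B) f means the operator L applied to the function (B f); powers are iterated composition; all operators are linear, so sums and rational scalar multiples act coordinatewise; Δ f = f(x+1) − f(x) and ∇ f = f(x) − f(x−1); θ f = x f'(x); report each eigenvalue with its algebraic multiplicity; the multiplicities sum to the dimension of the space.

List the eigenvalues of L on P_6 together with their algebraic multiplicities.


λ = 0 (multiplicity 1), λ = 1 (multiplicity 1), λ = 2 (multiplicity 1), λ = 3 (multiplicity 1), λ = 4 (multiplicity 1), λ = 5 (multiplicity 1), λ = 6 (multiplicity 1)

image of 1: 0
image of x: x + 1
image of x^2: 2x^2 + 2x - 1
image of x^3: 3x^3 + 3x^2 - 3x + 1
image of x^4: 4x^4 + 4x^3 - 6x^2 + 4x - 1
image of x^5: 5x^5 + 5x^4 - 10x^3 + 10x^2 - 5x + 1
image of x^6: 6x^6 + 6x^5 - 15x^4 + 20x^3 - 15x^2 + 6x - 1
the matrix is upper triangular; its diagonal is (0, 1, 2, 3, 4, 5, 6)
for a triangular matrix the eigenvalues are the diagonal entries, with algebraic multiplicity their repetition count


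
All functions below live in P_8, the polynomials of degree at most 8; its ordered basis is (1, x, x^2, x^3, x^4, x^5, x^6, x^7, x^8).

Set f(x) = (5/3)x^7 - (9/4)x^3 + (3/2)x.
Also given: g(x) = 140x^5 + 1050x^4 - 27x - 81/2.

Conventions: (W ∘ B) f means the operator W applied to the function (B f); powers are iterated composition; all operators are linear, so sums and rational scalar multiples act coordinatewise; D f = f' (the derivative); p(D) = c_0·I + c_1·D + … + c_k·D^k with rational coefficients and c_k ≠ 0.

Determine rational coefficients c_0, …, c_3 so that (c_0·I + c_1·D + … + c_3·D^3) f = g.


p(D) = 2·D^2 + 3·D^3, i.e. c_0 = 0, c_1 = 0, c_2 = 2, c_3 = 3

D^0 f = (5/3)x^7 - (9/4)x^3 + (3/2)x
D^1 f = (35/3)x^6 - (27/4)x^2 + 3/2
D^2 f = 70x^5 - (27/2)x
D^3 f = 350x^4 - 27/2
matching coefficients of g against c_0 f + c_1 Df + … from the top degree down determines the c_i
solution: c_0 = 0, c_1 = 0, c_2 = 2, c_3 = 3


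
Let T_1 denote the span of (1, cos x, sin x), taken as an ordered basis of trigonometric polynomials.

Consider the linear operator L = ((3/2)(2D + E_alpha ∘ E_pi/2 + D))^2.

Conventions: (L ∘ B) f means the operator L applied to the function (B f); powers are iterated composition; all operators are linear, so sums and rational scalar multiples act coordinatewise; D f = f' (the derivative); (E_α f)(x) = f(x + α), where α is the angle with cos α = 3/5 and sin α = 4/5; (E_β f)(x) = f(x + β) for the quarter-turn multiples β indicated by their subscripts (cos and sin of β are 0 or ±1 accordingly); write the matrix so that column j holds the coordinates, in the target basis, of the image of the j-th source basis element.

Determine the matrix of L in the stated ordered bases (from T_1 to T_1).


the matrix is [[9/4, 0, 0]; [0, -693/25, -324/25]; [0, 324/25, -693/25]] (rows listed top to bottom)

image of 1: 9/4
image of cos x: -(693/25)cos x + (324/25)sin x
image of sin x: -(324/25)cos x - (693/25)sin x
each image's coordinates form column j of the matrix


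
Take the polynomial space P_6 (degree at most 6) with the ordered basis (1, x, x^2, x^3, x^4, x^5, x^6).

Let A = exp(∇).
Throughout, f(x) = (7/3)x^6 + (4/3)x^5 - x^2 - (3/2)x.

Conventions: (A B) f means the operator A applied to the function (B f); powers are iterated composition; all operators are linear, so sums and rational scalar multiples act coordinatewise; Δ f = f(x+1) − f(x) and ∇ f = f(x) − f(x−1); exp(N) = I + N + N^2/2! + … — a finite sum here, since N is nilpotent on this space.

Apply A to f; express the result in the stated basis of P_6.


the image equals g(x) = (7/3)x^6 + (46/3)x^5 + (20/3)x^4 - (140/3)x^3 + (62/3)x^2 + (187/6)x - 119/6

order-1 term: 14x^5 - (85/3)x^4 + (100/3)x^3 - (65/3)x^2 + (16/3)x - 3/2
order-2 term: 35x^4 - (380/3)x^3 + 205x^2 - (490/3)x + 154/3
order-3 term: (140/3)x^3 - (590/3)x^2 + 310x - 530/3
order-4 term: 35x^2 - (400/3)x + 415/3
order-5 term: 14x - 101/3
order-6 term: 7/3
the series for exp(∇) f terminates at order 6
exp(∇) f = (7/3)x^6 + (46/3)x^5 + (20/3)x^4 - (140/3)x^3 + (62/3)x^2 + (187/6)x - 119/6


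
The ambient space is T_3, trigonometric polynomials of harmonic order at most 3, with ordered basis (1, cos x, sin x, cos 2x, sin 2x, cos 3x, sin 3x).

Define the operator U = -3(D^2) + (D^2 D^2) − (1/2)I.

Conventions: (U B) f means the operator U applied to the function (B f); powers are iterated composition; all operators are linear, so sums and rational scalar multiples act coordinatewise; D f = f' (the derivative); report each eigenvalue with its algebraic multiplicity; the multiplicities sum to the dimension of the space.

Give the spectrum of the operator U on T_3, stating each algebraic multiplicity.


λ = -1/2 (multiplicity 1), λ = 7/2 (multiplicity 2), λ = 55/2 (multiplicity 2), λ = 215/2 (multiplicity 2)

image of 1: -1/2
image of cos x: (7/2)cos x
image of sin x: (7/2)sin x
image of cos 2x: (55/2)cos 2x
image of sin 2x: (55/2)sin 2x
image of cos 3x: (215/2)cos 3x
image of sin 3x: (215/2)sin 3x
the matrix is diagonal; its diagonal is (-1/2, 7/2, 7/2, 55/2, 55/2, 215/2, 215/2)
for a triangular matrix the eigenvalues are the diagonal entries, with algebraic multiplicity their repetition count


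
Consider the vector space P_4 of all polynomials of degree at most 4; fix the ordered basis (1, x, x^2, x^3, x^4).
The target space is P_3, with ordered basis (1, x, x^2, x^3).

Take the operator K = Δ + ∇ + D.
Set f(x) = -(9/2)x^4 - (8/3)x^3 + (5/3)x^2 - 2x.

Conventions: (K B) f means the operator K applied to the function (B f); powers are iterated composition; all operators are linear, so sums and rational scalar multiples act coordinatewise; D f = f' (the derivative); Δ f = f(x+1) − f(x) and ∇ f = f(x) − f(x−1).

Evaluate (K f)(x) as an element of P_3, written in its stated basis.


Δ f = -18x^3 - 35x^2 - (68/3)x - 15/2
∇ f = -18x^3 + 19x^2 - (20/3)x - 11/6
D f = -18x^3 - 8x^2 + (10/3)x - 2
(Δ + ∇ + D) f = -54x^3 - 24x^2 - 26x - 34/3

the result is g(x) = -54x^3 - 24x^2 - 26x - 34/3


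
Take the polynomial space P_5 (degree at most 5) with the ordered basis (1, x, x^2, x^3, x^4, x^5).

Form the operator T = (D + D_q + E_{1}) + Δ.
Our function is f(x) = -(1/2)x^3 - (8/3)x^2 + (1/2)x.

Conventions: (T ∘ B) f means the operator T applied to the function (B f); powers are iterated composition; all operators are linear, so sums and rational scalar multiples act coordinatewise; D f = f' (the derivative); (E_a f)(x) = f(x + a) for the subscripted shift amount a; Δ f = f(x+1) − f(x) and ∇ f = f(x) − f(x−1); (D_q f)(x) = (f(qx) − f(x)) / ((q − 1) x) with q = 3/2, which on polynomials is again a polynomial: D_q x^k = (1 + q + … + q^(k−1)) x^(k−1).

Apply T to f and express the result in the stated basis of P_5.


the image equals g(x) = -(1/2)x^3 - (229/24)x^2 - (151/6)x - 13/3

D f = -(3/2)x^2 - (16/3)x + 1/2
D_q f = -(19/8)x^2 - (20/3)x + 1/2
E_{1} f = -(1/2)x^3 - (25/6)x^2 - (19/3)x - 8/3
(D + D_q + E_{1}) f = -(1/2)x^3 - (193/24)x^2 - (55/3)x - 5/3
Δ f = -(3/2)x^2 - (41/6)x - 8/3
((D + D_q + E_{1}) + Δ) f = -(1/2)x^3 - (229/24)x^2 - (151/6)x - 13/3
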